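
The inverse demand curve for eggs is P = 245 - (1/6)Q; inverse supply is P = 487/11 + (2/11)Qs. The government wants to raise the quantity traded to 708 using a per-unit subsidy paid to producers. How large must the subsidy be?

At Q = 708, from the demand curve buyers pay Pb = 245 − (1/6)·708 = 127; from the supply curve sellers need Ps = 487/11 + (2/11)·708 = 173.
The subsidy must fill the gap: s = Ps − Pb = 173 − 127 = 46.

Required subsidy s = 46 per unit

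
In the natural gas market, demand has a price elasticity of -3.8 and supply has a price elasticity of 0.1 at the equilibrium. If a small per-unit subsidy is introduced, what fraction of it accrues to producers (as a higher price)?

Producer share = 38/39

For a small subsidy around the equilibrium, the benefit split depends on the relative slopes, which at a point are proportional to the elasticities.
Buyer share = εs/(εs + |εd|) = 0.1/(0.1 + 3.8) = 1/39; seller share = |εd|/(εs + |εd|) = 38/39.
So producers capture 38/39 of the subsidy.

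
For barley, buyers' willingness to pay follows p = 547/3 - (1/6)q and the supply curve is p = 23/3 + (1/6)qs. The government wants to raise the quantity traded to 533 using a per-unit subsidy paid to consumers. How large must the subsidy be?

Required subsidy s = 3 per unit

At q = 533, from the demand curve buyers pay pb = 547/3 − (1/6)·533 = 93.5; from the supply curve sellers need ps = 23/3 + (1/6)·533 = 96.5.
The subsidy must fill the gap: s = ps − pb = 96.5 − 93.5 = 3.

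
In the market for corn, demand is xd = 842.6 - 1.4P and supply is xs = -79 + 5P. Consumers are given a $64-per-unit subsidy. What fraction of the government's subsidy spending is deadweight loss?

Pre-subsidy: 842.6 - 1.4P = -79 + 5P gives P* = 144, x* = 641.
With the rebate, buyers effectively pay Pb = Ps − 64, where Ps is the price sellers receive.
Demand in terms of Ps becomes xd = 842.6 − 1.4(Ps − 64) = 932.2 - 1.4Ps. Setting this equal to supply: 932.2 - 1.4Ps = -79 + 5Ps, so Ps = 158.
Buyers pay Pb = 158 − 64 = 94; x' = -79 + 5·158 = 711.
ΔCS = ½(641 + 711)(144 − 94) = 33800; ΔPS = ½(641 + 711)(158 − 144) = 9464.
Government spending = 64 × 711 = 45504.
DWL = ½ × 64 × (711 − 641) = 2240; fraction = 2240 / 45504 = 35/711.

DWL / government spending = 35/711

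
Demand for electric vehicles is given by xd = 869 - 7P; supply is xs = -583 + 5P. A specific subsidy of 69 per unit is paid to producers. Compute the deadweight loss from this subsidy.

Pre-subsidy: 869 - 7P = -583 + 5P gives P* = 121, x* = 22.
With the subsidy, sellers receive Ps = Pb + 69 for each unit, where Pb is the price buyers pay.
Supply in terms of Pb becomes xs = -583 + 5(Pb + 69) = -238 + 5Pb. Setting this equal to demand: 869 - 7Pb = -238 + 5Pb, so Pb = 92.25.
Sellers receive Ps = 92.25 + 69 = 161.25; x' = 869 − 7·92.25 = 223.25.
The subsidy expands output by 223.25 − 22 = 201.25 past the efficient level; on those units the gap between marginal cost and willingness to pay runs from 0 up to 69.
DWL = ½ × 69 × 201.25 = 6943.125.

Deadweight loss = 6943.125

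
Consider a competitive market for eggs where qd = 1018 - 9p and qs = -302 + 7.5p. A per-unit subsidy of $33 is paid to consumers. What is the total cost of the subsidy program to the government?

Pre-subsidy: 1018 - 9p = -302 + 7.5p gives p* = 80, q* = 298.
With the rebate, buyers effectively pay pb = ps − 33, where ps is the price sellers receive.
Demand in terms of ps becomes qd = 1018 − 9(ps − 33) = 1315 - 9ps. Setting this equal to supply: 1315 - 9ps = -302 + 7.5ps, so ps = 98.
Buyers pay pb = 98 − 33 = 65; q' = -302 + 7.5·98 = 433.
Government outlay = subsidy × quantity = 33 × 433 = 14289.

Government cost = $14289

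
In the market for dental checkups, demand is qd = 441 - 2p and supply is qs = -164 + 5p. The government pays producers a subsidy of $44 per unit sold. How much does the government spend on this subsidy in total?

Government cost = $14564

Pre-subsidy: 441 - 2p = -164 + 5p gives p* = 605/7, q* = 1877/7.
With the subsidy, sellers receive ps = pb + 44 for each unit, where pb is the price buyers pay.
Supply in terms of pb becomes qs = -164 + 5(pb + 44) = 56 + 5pb. Setting this equal to demand: 441 - 2pb = 56 + 5pb, so pb = 55.
Sellers receive ps = 55 + 44 = 99; q' = 441 − 2·55 = 331.
Government outlay = subsidy × quantity = 44 × 331 = 14564.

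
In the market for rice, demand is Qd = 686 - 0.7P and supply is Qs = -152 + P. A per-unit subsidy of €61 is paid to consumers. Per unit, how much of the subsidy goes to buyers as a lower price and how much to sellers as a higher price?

Pre-subsidy: 686 - 0.7P = -152 + P gives P* = 8380/17, Q* = 5796/17.
With the rebate, buyers effectively pay Pb = Ps − 61, where Ps is the price sellers receive.
Demand in terms of Ps becomes Qd = 686 − 0.7(Ps − 61) = 728.7 - 0.7Ps. Setting this equal to supply: 728.7 - 0.7Ps = -152 + Ps, so Ps = 8807/17.
Buyers pay Pb = 8807/17 − 61 = 7770/17; Q' = -152 + 1·(8807/17) = 6223/17.
Buyers' price falls by P* − Pb = 8380/17 − 7770/17 = 610/17; sellers' price rises by Ps − P* = 8807/17 − 8380/17 = 427/17.

Buyers gain 610/17 per unit; sellers gain 427/17 per unit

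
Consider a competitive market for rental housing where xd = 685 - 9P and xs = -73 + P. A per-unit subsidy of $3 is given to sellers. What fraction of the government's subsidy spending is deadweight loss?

Pre-subsidy: 685 - 9P = -73 + P gives P* = 75.8, x* = 2.8.
With the subsidy, sellers receive Ps = Pb + 3 for each unit, where Pb is the price buyers pay.
Supply in terms of Pb becomes xs = -73 + 1(Pb + 3) = -70 + Pb. Setting this equal to demand: 685 - 9Pb = -70 + Pb, so Pb = 75.5.
Sellers receive Ps = 75.5 + 3 = 78.5; x' = 685 − 9·75.5 = 5.5.
ΔCS = ½(2.8 + 5.5)(75.8 − 75.5) = 1.245; ΔPS = ½(2.8 + 5.5)(78.5 − 75.8) = 11.205.
Government spending = 3 × 5.5 = 16.5.
DWL = ½ × 3 × (5.5 − 2.8) = 4.05; fraction = 4.05 / 16.5 = 27/110.

DWL / government spending = 27/110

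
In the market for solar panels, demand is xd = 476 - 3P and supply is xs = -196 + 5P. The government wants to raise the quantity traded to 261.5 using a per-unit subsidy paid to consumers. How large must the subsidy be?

At x = 261.5, invert demand for the buyer price: Pb = (476 − 261.5)/3 = 71.5; invert supply for the seller price: Ps = (261.5 − (-196))/5 = 91.5.
The subsidy must fill the gap: s = Ps − Pb = 91.5 − 71.5 = 20.

Required subsidy s = 20 per unit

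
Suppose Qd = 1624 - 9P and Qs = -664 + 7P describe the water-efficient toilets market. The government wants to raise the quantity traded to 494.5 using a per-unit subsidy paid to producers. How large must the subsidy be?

Required subsidy s = 40 per unit

At Q = 494.5, invert demand for the buyer price: Pb = (1624 − 494.5)/9 = 125.5; invert supply for the seller price: Ps = (494.5 − (-664))/7 = 165.5.
The subsidy must fill the gap: s = Ps − Pb = 165.5 − 125.5 = 40.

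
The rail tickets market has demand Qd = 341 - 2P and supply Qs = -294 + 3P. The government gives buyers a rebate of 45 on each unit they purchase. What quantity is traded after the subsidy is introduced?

Pre-subsidy: 341 - 2P = -294 + 3P gives P* = 127, Q* = 87.
With the rebate, buyers effectively pay Pb = Ps − 45, where Ps is the price sellers receive.
Demand in terms of Ps becomes Qd = 341 − 2(Ps − 45) = 431 - 2Ps. Setting this equal to supply: 431 - 2Ps = -294 + 3Ps, so Ps = 145.
Buyers pay Pb = 145 − 45 = 100; Q' = -294 + 3·145 = 141.

Q' = 141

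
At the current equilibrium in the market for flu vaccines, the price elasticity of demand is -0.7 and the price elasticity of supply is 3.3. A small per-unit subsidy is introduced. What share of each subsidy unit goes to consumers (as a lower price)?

Consumer share = 0.825

For a small subsidy around the equilibrium, the benefit split depends on the relative slopes, which at a point are proportional to the elasticities.
Buyer share = εs/(εs + |εd|) = 3.3/(3.3 + 0.7) = 0.825; seller share = |εd|/(εs + |εd|) = 0.175.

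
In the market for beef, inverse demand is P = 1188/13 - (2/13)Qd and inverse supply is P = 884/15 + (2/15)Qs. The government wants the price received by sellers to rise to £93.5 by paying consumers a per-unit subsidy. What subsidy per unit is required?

At a seller price of 93.5, quantity supplied is -442 + 7.5·93.5 = 259.25.
Buyers absorb 259.25 only when they pay Pb = 1188/13 − (2/13)·259.25 = 51.5.
s = Ps − Pb = 93.5 − 51.5 = 42.

Required subsidy s = £42 per unit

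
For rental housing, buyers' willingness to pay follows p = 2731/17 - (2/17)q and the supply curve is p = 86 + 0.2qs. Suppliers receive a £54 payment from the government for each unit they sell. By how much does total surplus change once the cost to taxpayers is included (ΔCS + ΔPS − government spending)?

Pre-subsidy: 2731/17 - (2/17)q = 86 + 0.2q gives q* = 235 and p* = 133.
With the subsidy, sellers receive ps = pb + 54 for each unit, where pb is the price buyers pay.
On the curves, pb = 2731/17 - (2/17)q and ps = 86 + 0.2q; the wedge ps − pb = 54 gives 86 + 0.2q − (2731/17 - (2/17)q) = 54, so q' = 405.
Then pb = 2731/17 − (2/17)·405 = 113 and ps = 86 + 0.2·405 = 167.
ΔCS = ½(235 + 405)(133 − 113) = 6400; ΔPS = ½(235 + 405)(167 − 133) = 10880.
Government spending = 54 × 405 = 21870.
Net change = 6400 + 10880 − 21870 = -4590. The loss equals the DWL triangle ½·54·170.

Net change in total surplus = -£4590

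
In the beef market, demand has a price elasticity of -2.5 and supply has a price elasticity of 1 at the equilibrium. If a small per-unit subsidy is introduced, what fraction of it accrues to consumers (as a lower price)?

For a small subsidy around the equilibrium, the benefit split depends on the relative slopes, which at a point are proportional to the elasticities.
Buyer share = εs/(εs + |εd|) = 1/(1 + 2.5) = 2/7; seller share = |εd|/(εs + |εd|) = 5/7.

Consumer share = 2/7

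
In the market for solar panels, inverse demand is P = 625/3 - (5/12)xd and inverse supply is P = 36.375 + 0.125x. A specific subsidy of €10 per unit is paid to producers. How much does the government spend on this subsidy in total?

Pre-subsidy: 625/3 - (5/12)x = 36.375 + 0.125x gives x* = 4127/13 and P* = 3955/52.
With the subsidy, sellers receive Ps = Pb + 10 for each unit, where Pb is the price buyers pay.
On the curves, Pb = 625/3 - (5/12)x and Ps = 36.375 + 0.125x; the wedge Ps − Pb = 10 gives 36.375 + 0.125x − (625/3 - (5/12)x) = 10, so x' = 4367/13.
Then Pb = 625/3 − (5/12)·(4367/13) = 3555/52 and Ps = 36.375 + 0.125·(4367/13) = 4075/52.
Government outlay = subsidy × quantity = 10 × 4367/13 = 43670/13.

Government cost = 43670/13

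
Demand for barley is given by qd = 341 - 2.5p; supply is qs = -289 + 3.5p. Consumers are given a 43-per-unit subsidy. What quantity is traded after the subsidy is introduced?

Pre-subsidy: 341 - 2.5p = -289 + 3.5p gives p* = 105, q* = 78.5.
With the rebate, buyers effectively pay pb = ps − 43, where ps is the price sellers receive.
Demand in terms of ps becomes qd = 341 − 2.5(ps − 43) = 448.5 - 2.5ps. Setting this equal to supply: 448.5 - 2.5ps = -289 + 3.5ps, so ps = 1475/12.
Buyers pay pb = 1475/12 − 43 = 959/12; q' = -289 + 3.5·(1475/12) = 3389/24.

q' = 3389/24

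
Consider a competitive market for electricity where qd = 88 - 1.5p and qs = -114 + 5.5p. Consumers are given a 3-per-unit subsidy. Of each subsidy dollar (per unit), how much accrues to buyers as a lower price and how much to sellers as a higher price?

Buyers gain 33/14 per unit; sellers gain 9/14 per unit

Pre-subsidy: 88 - 1.5p = -114 + 5.5p gives p* = 202/7, q* = 313/7.
With the rebate, buyers effectively pay pb = ps − 3, where ps is the price sellers receive.
Demand in terms of ps becomes qd = 88 − 1.5(ps − 3) = 92.5 - 1.5ps. Setting this equal to supply: 92.5 - 1.5ps = -114 + 5.5ps, so ps = 29.5.
Buyers pay pb = 29.5 − 3 = 26.5; q' = -114 + 5.5·29.5 = 48.25.
Buyers' price falls by p* − pb = 202/7 − 26.5 = 33/14; sellers' price rises by ps − p* = 29.5 − 202/7 = 9/14.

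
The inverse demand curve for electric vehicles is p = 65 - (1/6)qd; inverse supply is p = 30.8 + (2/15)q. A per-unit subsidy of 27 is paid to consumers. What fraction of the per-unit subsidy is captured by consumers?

Consumer share = 5/9

Pre-subsidy: 65 - (1/6)q = 30.8 + (2/15)q gives q* = 114 and p* = 46.
With the rebate, buyers effectively pay pb = ps − 27, where ps is the price sellers receive.
On the curves, pb = 65 - (1/6)q and ps = 30.8 + (2/15)q; the wedge ps − pb = 27 gives 30.8 + (2/15)q − (65 - (1/6)q) = 27, so q' = 204.
Then pb = 65 − (1/6)·204 = 31 and ps = 30.8 + (2/15)·204 = 58.
Buyers' price falls by p* − pb = 46 − 31 = 15; sellers' price rises by ps − p* = 58 − 46 = 12.
So consumers capture 15/27 = 5/9 of each unit of subsidy.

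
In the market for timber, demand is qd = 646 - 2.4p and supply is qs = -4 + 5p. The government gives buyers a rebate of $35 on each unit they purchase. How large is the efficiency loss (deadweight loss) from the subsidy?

Deadweight loss = 36750/37

Pre-subsidy: 646 - 2.4p = -4 + 5p gives p* = 3250/37, q* = 16102/37.
With the rebate, buyers effectively pay pb = ps − 35, where ps is the price sellers receive.
Demand in terms of ps becomes qd = 646 − 2.4(ps − 35) = 730 - 2.4ps. Setting this equal to supply: 730 - 2.4ps = -4 + 5ps, so ps = 3670/37.
Buyers pay pb = 3670/37 − 35 = 2375/37; q' = -4 + 5·(3670/37) = 18202/37.
The subsidy expands output by 18202/37 − 16102/37 = 2100/37 past the efficient level; on those units the gap between marginal cost and willingness to pay runs from 0 up to 35.
DWL = ½ × 35 × 2100/37 = 36750/37.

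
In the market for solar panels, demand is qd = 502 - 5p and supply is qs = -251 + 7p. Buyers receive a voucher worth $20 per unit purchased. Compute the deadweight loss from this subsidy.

Deadweight loss = 1750/3

Pre-subsidy: 502 - 5p = -251 + 7p gives p* = 62.75, q* = 188.25.
With the rebate, buyers effectively pay pb = ps − 20, where ps is the price sellers receive.
Demand in terms of ps becomes qd = 502 − 5(ps − 20) = 602 - 5ps. Setting this equal to supply: 602 - 5ps = -251 + 7ps, so ps = 853/12.
Buyers pay pb = 853/12 − 20 = 613/12; q' = -251 + 7·(853/12) = 2959/12.
The subsidy expands output by 2959/12 − 188.25 = 175/3 past the efficient level; on those units the gap between marginal cost and willingness to pay runs from 0 up to 20.
DWL = ½ × 20 × 175/3 = 1750/3.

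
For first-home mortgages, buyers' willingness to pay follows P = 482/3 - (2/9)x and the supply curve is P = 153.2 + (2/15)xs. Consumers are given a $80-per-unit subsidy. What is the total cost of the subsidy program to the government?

Government cost = $19680

Pre-subsidy: 482/3 - (2/9)x = 153.2 + (2/15)x gives x* = 21 and P* = 156.
With the rebate, buyers effectively pay Pb = Ps − 80, where Ps is the price sellers receive.
On the curves, Pb = 482/3 - (2/9)x and Ps = 153.2 + (2/15)x; the wedge Ps − Pb = 80 gives 153.2 + (2/15)x − (482/3 - (2/9)x) = 80, so x' = 246.
Then Pb = 482/3 − (2/9)·246 = 106 and Ps = 153.2 + (2/15)·246 = 186.
Government outlay = subsidy × quantity = 80 × 246 = 19680.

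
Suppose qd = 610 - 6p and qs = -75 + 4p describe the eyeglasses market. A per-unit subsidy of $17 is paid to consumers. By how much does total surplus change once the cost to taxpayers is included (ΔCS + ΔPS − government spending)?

Pre-subsidy: 610 - 6p = -75 + 4p gives p* = 68.5, q* = 199.
With the rebate, buyers effectively pay pb = ps − 17, where ps is the price sellers receive.
Demand in terms of ps becomes qd = 610 − 6(ps − 17) = 712 - 6ps. Setting this equal to supply: 712 - 6ps = -75 + 4ps, so ps = 78.7.
Buyers pay pb = 78.7 − 17 = 61.7; q' = -75 + 4·78.7 = 239.8.
ΔCS = ½(199 + 239.8)(68.5 − 61.7) = 1491.92; ΔPS = ½(199 + 239.8)(78.7 − 68.5) = 2237.88.
Government spending = 17 × 239.8 = 4076.6.
Net change = 1491.92 + 2237.88 − 4076.6 = -346.8. The loss equals the DWL triangle ½·17·40.8.

Net change in total surplus = -$346.8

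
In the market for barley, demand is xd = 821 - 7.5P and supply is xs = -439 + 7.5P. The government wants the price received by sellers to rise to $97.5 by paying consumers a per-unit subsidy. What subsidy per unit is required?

Required subsidy s = $27 per unit

At a seller price of 97.5, quantity supplied is -439 + 7.5·97.5 = 292.25.
Buyers absorb 292.25 only when they pay Pb with 821 − 7.5·Pb = 292.25, i.e. Pb = 70.5.
s = Ps − Pb = 97.5 − 70.5 = 27.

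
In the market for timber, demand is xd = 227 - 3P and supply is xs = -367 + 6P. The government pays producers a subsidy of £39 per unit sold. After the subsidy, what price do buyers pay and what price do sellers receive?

Buyers pay £40; sellers receive £79

Pre-subsidy: 227 - 3P = -367 + 6P gives P* = 66, x* = 29.
With the subsidy, sellers receive Ps = Pb + 39 for each unit, where Pb is the price buyers pay.
Supply in terms of Pb becomes xs = -367 + 6(Pb + 39) = -133 + 6Pb. Setting this equal to demand: 227 - 3Pb = -133 + 6Pb, so Pb = 40.
Sellers receive Ps = 40 + 39 = 79; x' = 227 − 3·40 = 107.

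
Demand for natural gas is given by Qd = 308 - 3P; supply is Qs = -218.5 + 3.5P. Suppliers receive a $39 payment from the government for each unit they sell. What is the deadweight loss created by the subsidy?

Deadweight loss = $1228.5

Pre-subsidy: 308 - 3P = -218.5 + 3.5P gives P* = 81, Q* = 65.
With the subsidy, sellers receive Ps = Pb + 39 for each unit, where Pb is the price buyers pay.
Supply in terms of Pb becomes Qs = -218.5 + 3.5(Pb + 39) = -82 + 3.5Pb. Setting this equal to demand: 308 - 3Pb = -82 + 3.5Pb, so Pb = 60.
Sellers receive Ps = 60 + 39 = 99; Q' = 308 − 3·60 = 128.
The subsidy expands output by 128 − 65 = 63 past the efficient level; on those units the gap between marginal cost and willingness to pay runs from 0 up to 39.
DWL = ½ × 39 × 63 = 1228.5.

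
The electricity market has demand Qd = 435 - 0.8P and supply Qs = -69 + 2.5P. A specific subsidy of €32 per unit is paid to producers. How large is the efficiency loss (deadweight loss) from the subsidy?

Deadweight loss = 10240/33

Pre-subsidy: 435 - 0.8P = -69 + 2.5P gives P* = 1680/11, Q* = 3441/11.
With the subsidy, sellers receive Ps = Pb + 32 for each unit, where Pb is the price buyers pay.
Supply in terms of Pb becomes Qs = -69 + 2.5(Pb + 32) = 11 + 2.5Pb. Setting this equal to demand: 435 - 0.8Pb = 11 + 2.5Pb, so Pb = 4240/33.
Sellers receive Ps = 4240/33 + 32 = 5296/33; Q' = 435 − 0.8·(4240/33) = 10963/33.
The subsidy expands output by 10963/33 − 3441/11 = 640/33 past the efficient level; on those units the gap between marginal cost and willingness to pay runs from 0 up to 32.
DWL = ½ × 32 × 640/33 = 10240/33.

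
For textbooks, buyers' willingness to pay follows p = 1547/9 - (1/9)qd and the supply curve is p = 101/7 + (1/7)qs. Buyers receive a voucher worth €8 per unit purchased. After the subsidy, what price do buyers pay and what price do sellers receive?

Pre-subsidy: 1547/9 - (1/9)q = 101/7 + (1/7)q gives q* = 620 and p* = 103.
With the rebate, buyers effectively pay pb = ps − 8, where ps is the price sellers receive.
On the curves, pb = 1547/9 - (1/9)q and ps = 101/7 + (1/7)q; the wedge ps − pb = 8 gives 101/7 + (1/7)q − (1547/9 - (1/9)q) = 8, so q' = 651.5.
Then pb = 1547/9 − (1/9)·651.5 = 99.5 and ps = 101/7 + (1/7)·651.5 = 107.5.

Buyers pay €99.5; sellers receive €107.5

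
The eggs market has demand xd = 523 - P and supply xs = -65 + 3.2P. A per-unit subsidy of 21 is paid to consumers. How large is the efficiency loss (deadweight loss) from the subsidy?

Deadweight loss = 168

Pre-subsidy: 523 - P = -65 + 3.2P gives P* = 140, x* = 383.
With the rebate, buyers effectively pay Pb = Ps − 21, where Ps is the price sellers receive.
Demand in terms of Ps becomes xd = 523 − 1(Ps − 21) = 544 - Ps. Setting this equal to supply: 544 - Ps = -65 + 3.2Ps, so Ps = 145.
Buyers pay Pb = 145 − 21 = 124; x' = -65 + 3.2·145 = 399.
The subsidy expands output by 399 − 383 = 16 past the efficient level; on those units the gap between marginal cost and willingness to pay runs from 0 up to 21.
DWL = ½ × 21 × 16 = 168.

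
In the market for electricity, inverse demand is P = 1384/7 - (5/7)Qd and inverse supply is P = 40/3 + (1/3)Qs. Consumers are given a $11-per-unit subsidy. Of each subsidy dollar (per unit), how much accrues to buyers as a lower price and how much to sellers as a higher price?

Buyers gain $7.5 per unit; sellers gain $3.5 per unit

Pre-subsidy: 1384/7 - (5/7)Q = 40/3 + (1/3)Q gives Q* = 176 and P* = 72.
With the rebate, buyers effectively pay Pb = Ps − 11, where Ps is the price sellers receive.
On the curves, Pb = 1384/7 - (5/7)Q and Ps = 40/3 + (1/3)Q; the wedge Ps − Pb = 11 gives 40/3 + (1/3)Q − (1384/7 - (5/7)Q) = 11, so Q' = 186.5.
Then Pb = 1384/7 − (5/7)·186.5 = 64.5 and Ps = 40/3 + (1/3)·186.5 = 75.5.
Buyers' price falls by P* − Pb = 72 − 64.5 = 7.5; sellers' price rises by Ps − P* = 75.5 − 72 = 3.5.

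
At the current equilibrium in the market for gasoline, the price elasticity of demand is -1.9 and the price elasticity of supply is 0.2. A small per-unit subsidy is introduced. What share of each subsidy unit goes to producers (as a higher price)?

Producer share = 19/21

For a small subsidy around the equilibrium, the benefit split depends on the relative slopes, which at a point are proportional to the elasticities.
Buyer share = εs/(εs + |εd|) = 0.2/(0.2 + 1.9) = 2/21; seller share = |εd|/(εs + |εd|) = 19/21.
So producers capture 19/21 of the subsidy.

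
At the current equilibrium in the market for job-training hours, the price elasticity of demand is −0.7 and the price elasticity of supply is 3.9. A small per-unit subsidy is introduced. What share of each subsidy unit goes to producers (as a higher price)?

Producer share = 7/46

For a small subsidy around the equilibrium, the benefit split depends on the relative slopes, which at a point are proportional to the elasticities.
Buyer share = εs/(εs + |εd|) = 3.9/(3.9 + 0.7) = 39/46; seller share = |εd|/(εs + |εd|) = 7/46.
So producers capture 7/46 of the subsidy.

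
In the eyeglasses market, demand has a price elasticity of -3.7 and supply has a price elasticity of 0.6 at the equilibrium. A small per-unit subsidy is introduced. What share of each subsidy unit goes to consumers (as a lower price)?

For a small subsidy around the equilibrium, the benefit split depends on the relative slopes, which at a point are proportional to the elasticities.
Buyer share = εs/(εs + |εd|) = 0.6/(0.6 + 3.7) = 6/43; seller share = |εd|/(εs + |εd|) = 37/43.

Consumer share = 6/43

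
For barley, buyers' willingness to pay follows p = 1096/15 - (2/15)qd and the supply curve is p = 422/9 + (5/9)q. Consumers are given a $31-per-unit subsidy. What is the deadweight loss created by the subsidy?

Pre-subsidy: 1096/15 - (2/15)q = 422/9 + (5/9)q gives q* = 38 and p* = 68.
With the rebate, buyers effectively pay pb = ps − 31, where ps is the price sellers receive.
On the curves, pb = 1096/15 - (2/15)q and ps = 422/9 + (5/9)q; the wedge ps − pb = 31 gives 422/9 + (5/9)q − (1096/15 - (2/15)q) = 31, so q' = 83.
Then pb = 1096/15 − (2/15)·83 = 62 and ps = 422/9 + (5/9)·83 = 93.
The subsidy expands output by 83 − 38 = 45 past the efficient level; on those units the gap between marginal cost and willingness to pay runs from 0 up to 31.
DWL = ½ × 31 × 45 = 697.5.

Deadweight loss = $697.5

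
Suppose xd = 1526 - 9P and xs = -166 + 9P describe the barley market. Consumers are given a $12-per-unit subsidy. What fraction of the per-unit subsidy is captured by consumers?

Pre-subsidy: 1526 - 9P = -166 + 9P gives P* = 94, x* = 680.
With the rebate, buyers effectively pay Pb = Ps − 12, where Ps is the price sellers receive.
Demand in terms of Ps becomes xd = 1526 − 9(Ps − 12) = 1634 - 9Ps. Setting this equal to supply: 1634 - 9Ps = -166 + 9Ps, so Ps = 100.
Buyers pay Pb = 100 − 12 = 88; x' = -166 + 9·100 = 734.
Buyers' price falls by P* − Pb = 94 − 88 = 6; sellers' price rises by Ps − P* = 100 − 94 = 6.
So consumers capture 6/12 = 0.5 of each unit of subsidy.

Consumer share = 0.5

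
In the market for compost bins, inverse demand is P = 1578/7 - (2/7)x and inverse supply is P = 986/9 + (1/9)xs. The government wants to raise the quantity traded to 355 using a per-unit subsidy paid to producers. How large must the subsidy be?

At x = 355, from the demand curve buyers pay Pb = 1578/7 − (2/7)·355 = 124; from the supply curve sellers need Ps = 986/9 + (1/9)·355 = 149.
The subsidy must fill the gap: s = Ps − Pb = 149 − 124 = 25.

Required subsidy s = 25 per unit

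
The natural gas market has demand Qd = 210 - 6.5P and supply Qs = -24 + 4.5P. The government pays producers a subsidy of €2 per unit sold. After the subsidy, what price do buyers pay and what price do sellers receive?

Pre-subsidy: 210 - 6.5P = -24 + 4.5P gives P* = 234/11, Q* = 789/11.
With the subsidy, sellers receive Ps = Pb + 2 for each unit, where Pb is the price buyers pay.
Supply in terms of Pb becomes Qs = -24 + 4.5(Pb + 2) = -15 + 4.5Pb. Setting this equal to demand: 210 - 6.5Pb = -15 + 4.5Pb, so Pb = 225/11.
Sellers receive Ps = 225/11 + 2 = 247/11; Q' = 210 − 6.5·(225/11) = 1695/22.

Buyers pay 225/11; sellers receive 247/11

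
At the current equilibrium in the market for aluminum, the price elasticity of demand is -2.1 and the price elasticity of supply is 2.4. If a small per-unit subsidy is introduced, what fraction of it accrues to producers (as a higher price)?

For a small subsidy around the equilibrium, the benefit split depends on the relative slopes, which at a point are proportional to the elasticities.
Buyer share = εs/(εs + |εd|) = 2.4/(2.4 + 2.1) = 8/15; seller share = |εd|/(εs + |εd|) = 7/15.
So producers capture 7/15 of the subsidy.

Producer share = 7/15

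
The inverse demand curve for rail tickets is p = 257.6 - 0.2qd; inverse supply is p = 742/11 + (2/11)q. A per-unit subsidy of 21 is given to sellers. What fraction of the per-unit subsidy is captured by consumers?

Consumer share = 11/21

Pre-subsidy: 257.6 - 0.2q = 742/11 + (2/11)q gives q* = 498 and p* = 158.
With the subsidy, sellers receive ps = pb + 21 for each unit, where pb is the price buyers pay.
On the curves, pb = 257.6 - 0.2q and ps = 742/11 + (2/11)q; the wedge ps − pb = 21 gives 742/11 + (2/11)q − (257.6 - 0.2q) = 21, so q' = 553.
Then pb = 257.6 − 0.2·553 = 147 and ps = 742/11 + (2/11)·553 = 168.
Buyers' price falls by p* − pb = 158 − 147 = 11; sellers' price rises by ps − p* = 168 − 158 = 10.
So consumers capture 11/21 = 11/21 of each unit of subsidy.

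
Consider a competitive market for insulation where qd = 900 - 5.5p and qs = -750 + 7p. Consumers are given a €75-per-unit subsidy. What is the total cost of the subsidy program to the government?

Pre-subsidy: 900 - 5.5p = -750 + 7p gives p* = 132, q* = 174.
With the rebate, buyers effectively pay pb = ps − 75, where ps is the price sellers receive.
Demand in terms of ps becomes qd = 900 − 5.5(ps − 75) = 1312.5 - 5.5ps. Setting this equal to supply: 1312.5 - 5.5ps = -750 + 7ps, so ps = 165.
Buyers pay pb = 165 − 75 = 90; q' = -750 + 7·165 = 405.
Government outlay = subsidy × quantity = 75 × 405 = 30375.

Government cost = €30375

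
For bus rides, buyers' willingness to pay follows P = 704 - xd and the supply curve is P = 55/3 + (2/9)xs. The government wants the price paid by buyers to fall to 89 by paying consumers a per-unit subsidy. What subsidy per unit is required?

Required subsidy s = 66 per unit

At a buyer price of 89, quantity demanded is 704 − 1·89 = 615.
Sellers supply 615 only when they receive Ps = 55/3 + (2/9)·615 = 155.
s = Ps − Pb = 155 − 89 = 66.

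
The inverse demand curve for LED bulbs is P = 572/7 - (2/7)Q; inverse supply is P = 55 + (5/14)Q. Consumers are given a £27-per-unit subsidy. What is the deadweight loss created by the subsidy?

Pre-subsidy: 572/7 - (2/7)Q = 55 + (5/14)Q gives Q* = 374/9 and P* = 4400/63.
With the rebate, buyers effectively pay Pb = Ps − 27, where Ps is the price sellers receive.
On the curves, Pb = 572/7 - (2/7)Q and Ps = 55 + (5/14)Q; the wedge Ps − Pb = 27 gives 55 + (5/14)Q − (572/7 - (2/7)Q) = 27, so Q' = 752/9.
Then Pb = 572/7 − (2/7)·(752/9) = 3644/63 and Ps = 55 + (5/14)·(752/9) = 5345/63.
The subsidy expands output by 752/9 − 374/9 = 42 past the efficient level; on those units the gap between marginal cost and willingness to pay runs from 0 up to 27.
DWL = ½ × 27 × 42 = 567.

Deadweight loss = £567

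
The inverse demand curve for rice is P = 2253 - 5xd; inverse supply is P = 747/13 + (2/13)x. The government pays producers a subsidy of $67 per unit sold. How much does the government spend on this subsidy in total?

Pre-subsidy: 2253 - 5x = 747/13 + (2/13)x gives x* = 426 and P* = 123.
With the subsidy, sellers receive Ps = Pb + 67 for each unit, where Pb is the price buyers pay.
On the curves, Pb = 2253 - 5x and Ps = 747/13 + (2/13)x; the wedge Ps − Pb = 67 gives 747/13 + (2/13)x − (2253 - 5x) = 67, so x' = 439.
Then Pb = 2253 − 5·439 = 58 and Ps = 747/13 + (2/13)·439 = 125.
Government outlay = subsidy × quantity = 67 × 439 = 29413.

Government cost = $29413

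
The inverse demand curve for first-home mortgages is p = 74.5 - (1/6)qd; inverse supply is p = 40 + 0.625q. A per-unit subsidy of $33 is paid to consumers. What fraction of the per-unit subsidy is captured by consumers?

Pre-subsidy: 74.5 - (1/6)q = 40 + 0.625q gives q* = 828/19 and p* = 2555/38.
With the rebate, buyers effectively pay pb = ps − 33, where ps is the price sellers receive.
On the curves, pb = 74.5 - (1/6)q and ps = 40 + 0.625q; the wedge ps − pb = 33 gives 40 + 0.625q − (74.5 - (1/6)q) = 33, so q' = 1620/19.
Then pb = 74.5 − (1/6)·(1620/19) = 2291/38 and ps = 40 + 0.625·(1620/19) = 3545/38.
Buyers' price falls by p* − pb = 2555/38 − 2291/38 = 132/19; sellers' price rises by ps − p* = 3545/38 − 2555/38 = 495/19.
So consumers capture (132/19)/33 = 4/19 of each unit of subsidy.

Consumer share = 4/19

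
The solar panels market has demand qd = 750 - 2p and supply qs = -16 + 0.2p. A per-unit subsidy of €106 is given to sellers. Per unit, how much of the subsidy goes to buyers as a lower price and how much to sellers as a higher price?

Buyers gain 106/11 per unit; sellers gain 1060/11 per unit

Pre-subsidy: 750 - 2p = -16 + 0.2p gives p* = 3830/11, q* = 590/11.
With the subsidy, sellers receive ps = pb + 106 for each unit, where pb is the price buyers pay.
Supply in terms of pb becomes qs = -16 + 0.2(pb + 106) = 5.2 + 0.2pb. Setting this equal to demand: 750 - 2pb = 5.2 + 0.2pb, so pb = 3724/11.
Sellers receive ps = 3724/11 + 106 = 4890/11; q' = 750 − 2·(3724/11) = 802/11.
Buyers' price falls by p* − pb = 3830/11 − 3724/11 = 106/11; sellers' price rises by ps − p* = 4890/11 − 3830/11 = 1060/11.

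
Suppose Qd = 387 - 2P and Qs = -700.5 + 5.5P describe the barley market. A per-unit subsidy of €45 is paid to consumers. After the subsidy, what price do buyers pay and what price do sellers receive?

Buyers pay €112; sellers receive €157

Pre-subsidy: 387 - 2P = -700.5 + 5.5P gives P* = 145, Q* = 97.
With the rebate, buyers effectively pay Pb = Ps − 45, where Ps is the price sellers receive.
Demand in terms of Ps becomes Qd = 387 − 2(Ps − 45) = 477 - 2Ps. Setting this equal to supply: 477 - 2Ps = -700.5 + 5.5Ps, so Ps = 157.
Buyers pay Pb = 157 − 45 = 112; Q' = -700.5 + 5.5·157 = 163.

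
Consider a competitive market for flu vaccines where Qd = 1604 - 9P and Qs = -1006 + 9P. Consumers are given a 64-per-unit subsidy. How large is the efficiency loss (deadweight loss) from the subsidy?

Pre-subsidy: 1604 - 9P = -1006 + 9P gives P* = 145, Q* = 299.
With the rebate, buyers effectively pay Pb = Ps − 64, where Ps is the price sellers receive.
Demand in terms of Ps becomes Qd = 1604 − 9(Ps − 64) = 2180 - 9Ps. Setting this equal to supply: 2180 - 9Ps = -1006 + 9Ps, so Ps = 177.
Buyers pay Pb = 177 − 64 = 113; Q' = -1006 + 9·177 = 587.
The subsidy expands output by 587 − 299 = 288 past the efficient level; on those units the gap between marginal cost and willingness to pay runs from 0 up to 64.
DWL = ½ × 64 × 288 = 9216.

Deadweight loss = 9216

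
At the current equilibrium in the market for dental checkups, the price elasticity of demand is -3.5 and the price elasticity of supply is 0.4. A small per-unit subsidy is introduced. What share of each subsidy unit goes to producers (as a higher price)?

Producer share = 35/39

For a small subsidy around the equilibrium, the benefit split depends on the relative slopes, which at a point are proportional to the elasticities.
Buyer share = εs/(εs + |εd|) = 0.4/(0.4 + 3.5) = 4/39; seller share = |εd|/(εs + |εd|) = 35/39.
So producers capture 35/39 of the subsidy.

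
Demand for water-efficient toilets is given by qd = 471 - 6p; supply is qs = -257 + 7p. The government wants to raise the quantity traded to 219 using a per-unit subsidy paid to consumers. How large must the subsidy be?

At q = 219, invert demand for the buyer price: pb = (471 − 219)/6 = 42; invert supply for the seller price: ps = (219 − (-257))/7 = 68.
The subsidy must fill the gap: s = ps − pb = 68 − 42 = 26.

Required subsidy s = 26 per unit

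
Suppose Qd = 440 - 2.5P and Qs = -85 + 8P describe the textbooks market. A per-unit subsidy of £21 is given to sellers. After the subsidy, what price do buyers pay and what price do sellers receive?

Buyers pay £34; sellers receive £55

Pre-subsidy: 440 - 2.5P = -85 + 8P gives P* = 50, Q* = 315.
With the subsidy, sellers receive Ps = Pb + 21 for each unit, where Pb is the price buyers pay.
Supply in terms of Pb becomes Qs = -85 + 8(Pb + 21) = 83 + 8Pb. Setting this equal to demand: 440 - 2.5Pb = 83 + 8Pb, so Pb = 34.
Sellers receive Ps = 34 + 21 = 55; Q' = 440 − 2.5·34 = 355.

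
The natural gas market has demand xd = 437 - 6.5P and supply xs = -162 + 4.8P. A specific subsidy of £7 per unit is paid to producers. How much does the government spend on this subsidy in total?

Pre-subsidy: 437 - 6.5P = -162 + 4.8P gives P* = 5990/113, x* = 10446/113.
With the subsidy, sellers receive Ps = Pb + 7 for each unit, where Pb is the price buyers pay.
Supply in terms of Pb becomes xs = -162 + 4.8(Pb + 7) = -128.4 + 4.8Pb. Setting this equal to demand: 437 - 6.5Pb = -128.4 + 4.8Pb, so Pb = 5654/113.
Sellers receive Ps = 5654/113 + 7 = 6445/113; x' = 437 − 6.5·(5654/113) = 12630/113.
Government outlay = subsidy × quantity = 7 × 12630/113 = 88410/113.

Government cost = 88410/113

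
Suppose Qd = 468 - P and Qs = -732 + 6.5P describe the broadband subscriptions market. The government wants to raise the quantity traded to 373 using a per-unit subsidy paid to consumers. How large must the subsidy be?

Required subsidy s = 75 per unit

At Q = 373, invert demand for the buyer price: Pb = (468 − 373)/1 = 95; invert supply for the seller price: Ps = (373 − (-732))/6.5 = 170.
The subsidy must fill the gap: s = Ps − Pb = 170 − 95 = 75.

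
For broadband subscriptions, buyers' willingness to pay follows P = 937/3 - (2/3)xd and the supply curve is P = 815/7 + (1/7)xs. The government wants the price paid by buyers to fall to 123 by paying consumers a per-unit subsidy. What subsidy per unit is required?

Required subsidy s = 34 per unit

At a buyer price of 123, quantity demanded is 468.5 − 1.5·123 = 284.
Sellers supply 284 only when they receive Ps = 815/7 + (1/7)·284 = 157.
s = Ps − Pb = 157 − 123 = 34.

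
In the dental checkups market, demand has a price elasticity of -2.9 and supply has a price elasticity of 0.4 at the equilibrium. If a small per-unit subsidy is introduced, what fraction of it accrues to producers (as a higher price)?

For a small subsidy around the equilibrium, the benefit split depends on the relative slopes, which at a point are proportional to the elasticities.
Buyer share = εs/(εs + |εd|) = 0.4/(0.4 + 2.9) = 4/33; seller share = |εd|/(εs + |εd|) = 29/33.
So producers capture 29/33 of the subsidy.

Producer share = 29/33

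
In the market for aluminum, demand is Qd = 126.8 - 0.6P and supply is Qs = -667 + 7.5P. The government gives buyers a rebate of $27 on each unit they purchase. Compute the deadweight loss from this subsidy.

Pre-subsidy: 126.8 - 0.6P = -667 + 7.5P gives P* = 98, Q* = 68.
With the rebate, buyers effectively pay Pb = Ps − 27, where Ps is the price sellers receive.
Demand in terms of Ps becomes Qd = 126.8 − 0.6(Ps − 27) = 143 - 0.6Ps. Setting this equal to supply: 143 - 0.6Ps = -667 + 7.5Ps, so Ps = 100.
Buyers pay Pb = 100 − 27 = 73; Q' = -667 + 7.5·100 = 83.
The subsidy expands output by 83 − 68 = 15 past the efficient level; on those units the gap between marginal cost and willingness to pay runs from 0 up to 27.
DWL = ½ × 27 × 15 = 202.5.

Deadweight loss = $202.5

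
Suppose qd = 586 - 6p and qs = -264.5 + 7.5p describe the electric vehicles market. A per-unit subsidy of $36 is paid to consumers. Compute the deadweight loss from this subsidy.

Pre-subsidy: 586 - 6p = -264.5 + 7.5p gives p* = 63, q* = 208.
With the rebate, buyers effectively pay pb = ps − 36, where ps is the price sellers receive.
Demand in terms of ps becomes qd = 586 − 6(ps − 36) = 802 - 6ps. Setting this equal to supply: 802 - 6ps = -264.5 + 7.5ps, so ps = 79.
Buyers pay pb = 79 − 36 = 43; q' = -264.5 + 7.5·79 = 328.
The subsidy expands output by 328 − 208 = 120 past the efficient level; on those units the gap between marginal cost and willingness to pay runs from 0 up to 36.
DWL = ½ × 36 × 120 = 2160.

Deadweight loss = $2160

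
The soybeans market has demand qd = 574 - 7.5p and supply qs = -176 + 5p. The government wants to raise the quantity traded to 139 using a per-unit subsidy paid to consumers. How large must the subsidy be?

At q = 139, invert demand for the buyer price: pb = (574 − 139)/7.5 = 58; invert supply for the seller price: ps = (139 − (-176))/5 = 63.
The subsidy must fill the gap: s = ps − pb = 63 − 58 = 5.

Required subsidy s = 5 per unit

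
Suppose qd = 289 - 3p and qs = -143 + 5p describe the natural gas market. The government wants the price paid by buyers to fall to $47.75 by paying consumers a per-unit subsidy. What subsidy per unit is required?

At a buyer price of 47.75, quantity demanded is 289 − 3·47.75 = 145.75.
Sellers supply 145.75 only when they receive ps with -143 + 5·ps = 145.75, i.e. ps = 57.75.
s = ps − pb = 57.75 − 47.75 = 10.

Required subsidy s = $10 per unit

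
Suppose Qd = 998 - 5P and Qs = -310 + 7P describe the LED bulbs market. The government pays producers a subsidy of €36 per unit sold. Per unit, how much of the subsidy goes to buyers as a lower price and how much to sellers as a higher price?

Buyers gain €21 per unit; sellers gain €15 per unit

Pre-subsidy: 998 - 5P = -310 + 7P gives P* = 109, Q* = 453.
With the subsidy, sellers receive Ps = Pb + 36 for each unit, where Pb is the price buyers pay.
Supply in terms of Pb becomes Qs = -310 + 7(Pb + 36) = -58 + 7Pb. Setting this equal to demand: 998 - 5Pb = -58 + 7Pb, so Pb = 88.
Sellers receive Ps = 88 + 36 = 124; Q' = 998 − 5·88 = 558.
Buyers' price falls by P* − Pb = 109 − 88 = 21; sellers' price rises by Ps − P* = 124 − 109 = 15.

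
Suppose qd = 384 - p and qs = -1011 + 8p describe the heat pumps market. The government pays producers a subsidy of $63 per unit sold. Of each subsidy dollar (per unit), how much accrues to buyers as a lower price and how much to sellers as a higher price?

Pre-subsidy: 384 - p = -1011 + 8p gives p* = 155, q* = 229.
With the subsidy, sellers receive ps = pb + 63 for each unit, where pb is the price buyers pay.
Supply in terms of pb becomes qs = -1011 + 8(pb + 63) = -507 + 8pb. Setting this equal to demand: 384 - pb = -507 + 8pb, so pb = 99.
Sellers receive ps = 99 + 63 = 162; q' = 384 − 1·99 = 285.
Buyers' price falls by p* − pb = 155 − 99 = 56; sellers' price rises by ps − p* = 162 − 155 = 7.

Buyers gain $56 per unit; sellers gain $7 per unit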